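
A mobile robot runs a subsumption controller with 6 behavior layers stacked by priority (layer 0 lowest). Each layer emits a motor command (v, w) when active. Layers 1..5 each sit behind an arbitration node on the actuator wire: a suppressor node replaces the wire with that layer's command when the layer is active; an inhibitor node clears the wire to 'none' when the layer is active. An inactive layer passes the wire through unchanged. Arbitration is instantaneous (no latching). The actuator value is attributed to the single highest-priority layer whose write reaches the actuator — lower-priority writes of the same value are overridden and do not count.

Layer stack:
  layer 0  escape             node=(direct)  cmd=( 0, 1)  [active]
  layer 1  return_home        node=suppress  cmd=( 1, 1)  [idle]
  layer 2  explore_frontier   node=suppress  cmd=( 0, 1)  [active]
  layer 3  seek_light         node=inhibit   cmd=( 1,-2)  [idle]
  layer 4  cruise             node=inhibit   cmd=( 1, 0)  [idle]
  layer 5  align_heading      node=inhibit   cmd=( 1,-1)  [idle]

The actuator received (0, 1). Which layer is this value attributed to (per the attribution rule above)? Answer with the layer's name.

[0] escape on; wire := (0, 1)
[1] return_home off; pass (0, 1)
[2] explore_frontier on (suppress); wire := (0, 1)
[3] seek_light off; pass (0, 1)
[4] cruise off; pass (0, 1)
[5] align_heading off; pass (0, 1)
output (0, 1)
last writer: layer 2 = explore_frontier

explore_frontier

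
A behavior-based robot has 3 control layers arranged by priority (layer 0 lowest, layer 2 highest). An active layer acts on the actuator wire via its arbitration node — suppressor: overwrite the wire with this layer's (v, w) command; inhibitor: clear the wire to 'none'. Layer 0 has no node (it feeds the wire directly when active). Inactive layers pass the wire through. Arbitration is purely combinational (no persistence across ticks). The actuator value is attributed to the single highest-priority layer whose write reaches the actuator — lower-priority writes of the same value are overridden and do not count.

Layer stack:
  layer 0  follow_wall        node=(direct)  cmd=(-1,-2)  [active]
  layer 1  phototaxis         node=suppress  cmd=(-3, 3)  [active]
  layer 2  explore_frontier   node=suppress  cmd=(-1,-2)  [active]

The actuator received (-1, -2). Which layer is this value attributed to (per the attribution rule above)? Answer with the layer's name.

explore_frontier

L0 follow_wall: active, feeds wire = (-1, -2)
L1 phototaxis: active, suppressor → wire = (-3, 3)
L2 explore_frontier: active, suppressor → wire = (-1, -2)
actuator = (-1, -2)
last writer: layer 2 = explore_frontier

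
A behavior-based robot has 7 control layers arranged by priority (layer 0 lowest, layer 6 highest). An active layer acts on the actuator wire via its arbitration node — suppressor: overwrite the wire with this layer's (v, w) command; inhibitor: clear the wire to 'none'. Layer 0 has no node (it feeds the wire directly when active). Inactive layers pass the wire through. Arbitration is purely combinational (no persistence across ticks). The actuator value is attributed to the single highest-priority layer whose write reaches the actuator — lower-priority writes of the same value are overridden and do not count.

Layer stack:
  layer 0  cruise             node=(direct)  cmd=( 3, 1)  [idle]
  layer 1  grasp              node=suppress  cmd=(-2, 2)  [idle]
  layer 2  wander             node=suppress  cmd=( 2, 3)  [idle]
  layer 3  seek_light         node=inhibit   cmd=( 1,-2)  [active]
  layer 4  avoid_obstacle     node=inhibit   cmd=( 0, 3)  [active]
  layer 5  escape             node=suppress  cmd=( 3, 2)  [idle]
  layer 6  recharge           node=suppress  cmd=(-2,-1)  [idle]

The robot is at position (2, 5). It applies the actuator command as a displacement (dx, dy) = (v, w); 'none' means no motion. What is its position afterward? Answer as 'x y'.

[0] cruise off; wire := none
[1] grasp off; pass none
[2] wander off; pass none
[3] seek_light on (inhibit); wire := none
[4] avoid_obstacle on (inhibit); wire := none
[5] escape off; pass none
[6] recharge off; pass none
output none
position: (2, 5) + none = (2, 5)

2 5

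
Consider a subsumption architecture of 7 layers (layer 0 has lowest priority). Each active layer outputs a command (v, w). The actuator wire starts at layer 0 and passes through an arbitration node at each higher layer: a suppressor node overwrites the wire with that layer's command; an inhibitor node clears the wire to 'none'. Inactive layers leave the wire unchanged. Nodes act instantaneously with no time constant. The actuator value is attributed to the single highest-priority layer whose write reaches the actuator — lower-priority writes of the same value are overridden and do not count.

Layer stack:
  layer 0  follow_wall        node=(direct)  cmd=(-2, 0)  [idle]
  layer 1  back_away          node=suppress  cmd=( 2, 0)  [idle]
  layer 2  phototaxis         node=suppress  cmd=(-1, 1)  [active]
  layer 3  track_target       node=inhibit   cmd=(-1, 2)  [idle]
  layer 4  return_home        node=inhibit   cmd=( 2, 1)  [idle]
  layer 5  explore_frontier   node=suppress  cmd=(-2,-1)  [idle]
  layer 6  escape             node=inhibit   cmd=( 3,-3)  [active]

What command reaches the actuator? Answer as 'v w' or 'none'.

layer 0 (follow_wall) idle — none
layer 1 (back_away) idle — unchanged: none
layer 2 (phototaxis) active — suppresses: (-1, 1)
layer 3 (track_target) idle — unchanged: (-1, 1)
layer 4 (return_home) idle — unchanged: (-1, 1)
layer 5 (explore_frontier) idle — unchanged: (-1, 1)
layer 6 (escape) active — inhibits: none
→ actuator none

none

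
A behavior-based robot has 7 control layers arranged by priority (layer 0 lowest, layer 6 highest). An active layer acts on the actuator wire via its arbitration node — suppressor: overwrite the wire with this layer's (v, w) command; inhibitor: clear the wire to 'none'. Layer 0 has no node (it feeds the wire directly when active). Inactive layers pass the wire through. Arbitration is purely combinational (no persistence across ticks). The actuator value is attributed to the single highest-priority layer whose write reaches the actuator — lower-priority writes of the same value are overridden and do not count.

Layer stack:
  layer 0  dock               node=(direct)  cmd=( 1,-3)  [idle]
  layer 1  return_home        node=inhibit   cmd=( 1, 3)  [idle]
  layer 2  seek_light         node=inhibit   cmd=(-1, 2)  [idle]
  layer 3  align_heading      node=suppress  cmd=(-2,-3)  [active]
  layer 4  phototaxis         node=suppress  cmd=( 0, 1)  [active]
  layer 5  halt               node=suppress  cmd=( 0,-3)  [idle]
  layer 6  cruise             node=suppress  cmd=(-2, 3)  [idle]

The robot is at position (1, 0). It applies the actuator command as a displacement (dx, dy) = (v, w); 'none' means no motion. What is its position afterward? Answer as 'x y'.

1 1

[0] dock off; wire := none
[1] return_home off; pass none
[2] seek_light off; pass none
[3] align_heading on (suppress); wire := (-2, -3)
[4] phototaxis on (suppress); wire := (0, 1)
[5] halt off; pass (0, 1)
[6] cruise off; pass (0, 1)
output (0, 1)
position: (1, 0) + (0, 1) = (1, 1)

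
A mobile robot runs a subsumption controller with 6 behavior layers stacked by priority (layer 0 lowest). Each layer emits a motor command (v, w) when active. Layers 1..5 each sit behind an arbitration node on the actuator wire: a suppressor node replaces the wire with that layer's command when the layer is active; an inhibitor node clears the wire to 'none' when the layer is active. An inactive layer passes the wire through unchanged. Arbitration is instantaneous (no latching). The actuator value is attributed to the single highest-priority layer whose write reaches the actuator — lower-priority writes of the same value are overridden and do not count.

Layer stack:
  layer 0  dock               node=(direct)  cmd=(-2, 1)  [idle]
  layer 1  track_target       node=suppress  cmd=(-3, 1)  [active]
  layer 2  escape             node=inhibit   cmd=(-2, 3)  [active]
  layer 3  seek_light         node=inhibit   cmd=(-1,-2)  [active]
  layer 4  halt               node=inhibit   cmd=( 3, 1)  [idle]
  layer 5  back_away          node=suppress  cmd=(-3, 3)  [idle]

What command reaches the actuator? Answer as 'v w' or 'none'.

none

L0 dock: idle → wire = none
L1 track_target: active, suppressor → wire = (-3, 1)
L2 escape: active, inhibitor → wire = none
L3 seek_light: active, inhibitor → wire = none
L4 halt: idle → wire stays none
L5 back_away: idle → wire stays none
actuator = none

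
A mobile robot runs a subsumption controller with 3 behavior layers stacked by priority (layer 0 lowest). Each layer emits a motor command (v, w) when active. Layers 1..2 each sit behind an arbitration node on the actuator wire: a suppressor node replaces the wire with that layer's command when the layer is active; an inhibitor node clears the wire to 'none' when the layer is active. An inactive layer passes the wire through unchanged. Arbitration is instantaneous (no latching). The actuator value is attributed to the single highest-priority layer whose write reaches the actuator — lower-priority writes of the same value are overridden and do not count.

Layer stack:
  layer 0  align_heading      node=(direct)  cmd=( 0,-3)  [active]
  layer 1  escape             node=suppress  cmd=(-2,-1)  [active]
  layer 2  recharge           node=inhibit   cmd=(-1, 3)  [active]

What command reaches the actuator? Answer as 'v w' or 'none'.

layer 0 (align_heading) active — direct: (0, -3)
layer 1 (escape) active — suppresses: (-2, -1)
layer 2 (recharge) active — inhibits: none
→ actuator none

none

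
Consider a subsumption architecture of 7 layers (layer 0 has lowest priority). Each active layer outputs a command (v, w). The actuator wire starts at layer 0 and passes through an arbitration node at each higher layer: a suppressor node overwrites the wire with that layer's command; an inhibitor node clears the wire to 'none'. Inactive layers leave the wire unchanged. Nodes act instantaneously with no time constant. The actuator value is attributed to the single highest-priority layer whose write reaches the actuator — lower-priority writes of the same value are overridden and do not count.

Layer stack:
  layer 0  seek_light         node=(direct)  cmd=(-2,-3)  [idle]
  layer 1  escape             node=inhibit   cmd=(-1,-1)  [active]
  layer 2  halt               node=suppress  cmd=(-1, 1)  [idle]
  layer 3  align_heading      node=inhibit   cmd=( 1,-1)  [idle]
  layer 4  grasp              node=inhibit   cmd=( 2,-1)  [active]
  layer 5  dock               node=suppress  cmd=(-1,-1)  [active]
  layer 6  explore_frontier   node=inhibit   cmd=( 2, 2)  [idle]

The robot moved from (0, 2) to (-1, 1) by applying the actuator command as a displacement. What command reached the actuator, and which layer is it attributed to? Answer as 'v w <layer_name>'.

displacement = (-1, 1) − (0, 2) = (-1, -1)
layer 0 (seek_light) idle — none
layer 1 (escape) active — inhibits: none
layer 2 (halt) idle — unchanged: none
layer 3 (align_heading) idle — unchanged: none
layer 4 (grasp) active — inhibits: none
layer 5 (dock) active — suppresses: (-1, -1)
layer 6 (explore_frontier) idle — unchanged: (-1, -1)
→ actuator (-1, -1) — from layer 5 (dock)

-1 -1 dock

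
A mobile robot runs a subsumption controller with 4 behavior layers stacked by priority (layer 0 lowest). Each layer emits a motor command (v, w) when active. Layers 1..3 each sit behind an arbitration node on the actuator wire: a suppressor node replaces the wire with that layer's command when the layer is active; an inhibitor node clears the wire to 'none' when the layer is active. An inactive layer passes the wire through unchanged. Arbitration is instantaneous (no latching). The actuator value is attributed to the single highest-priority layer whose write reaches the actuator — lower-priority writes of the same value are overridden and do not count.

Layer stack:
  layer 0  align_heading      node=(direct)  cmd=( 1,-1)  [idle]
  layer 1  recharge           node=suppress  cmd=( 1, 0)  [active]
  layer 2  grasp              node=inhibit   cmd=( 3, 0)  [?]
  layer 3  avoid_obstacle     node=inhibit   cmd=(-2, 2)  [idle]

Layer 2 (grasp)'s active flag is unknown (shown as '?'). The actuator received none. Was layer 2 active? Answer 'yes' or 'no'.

yes

If layer 2 is active=yes:
  actuator would be none
If layer 2 is active=no:
  actuator would be (1, 0)
Observed none, so layer 2 was active.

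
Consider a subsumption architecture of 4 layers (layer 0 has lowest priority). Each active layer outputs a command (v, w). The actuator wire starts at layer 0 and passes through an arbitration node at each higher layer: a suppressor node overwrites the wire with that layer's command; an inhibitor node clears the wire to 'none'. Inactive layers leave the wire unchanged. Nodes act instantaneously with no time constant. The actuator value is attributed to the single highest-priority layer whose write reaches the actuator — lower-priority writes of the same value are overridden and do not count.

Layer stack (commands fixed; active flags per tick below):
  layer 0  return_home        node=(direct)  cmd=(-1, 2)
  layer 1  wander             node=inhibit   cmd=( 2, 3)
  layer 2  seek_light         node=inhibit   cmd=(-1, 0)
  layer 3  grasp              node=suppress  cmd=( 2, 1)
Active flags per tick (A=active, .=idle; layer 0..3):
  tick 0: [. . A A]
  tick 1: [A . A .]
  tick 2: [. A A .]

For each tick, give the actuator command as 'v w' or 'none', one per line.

tick 0:
  L0 return_home: idle → wire = none
  L1 wander: idle → wire stays none
  L2 seek_light: active, inhibitor → wire = none
  L3 grasp: active, suppressor → wire = (2, 1)
  actuator = (2, 1)
tick 1:
  L0 return_home: active, feeds wire = (-1, 2)
  L1 wander: idle → wire stays (-1, 2)
  L2 seek_light: active, inhibitor → wire = none
  L3 grasp: idle → wire stays none
  actuator = none
tick 2:
  L0 return_home: idle → wire = none
  L1 wander: active, inhibitor → wire = none
  L2 seek_light: active, inhibitor → wire = none
  L3 grasp: idle → wire stays none
  actuator = none

2 1
none
none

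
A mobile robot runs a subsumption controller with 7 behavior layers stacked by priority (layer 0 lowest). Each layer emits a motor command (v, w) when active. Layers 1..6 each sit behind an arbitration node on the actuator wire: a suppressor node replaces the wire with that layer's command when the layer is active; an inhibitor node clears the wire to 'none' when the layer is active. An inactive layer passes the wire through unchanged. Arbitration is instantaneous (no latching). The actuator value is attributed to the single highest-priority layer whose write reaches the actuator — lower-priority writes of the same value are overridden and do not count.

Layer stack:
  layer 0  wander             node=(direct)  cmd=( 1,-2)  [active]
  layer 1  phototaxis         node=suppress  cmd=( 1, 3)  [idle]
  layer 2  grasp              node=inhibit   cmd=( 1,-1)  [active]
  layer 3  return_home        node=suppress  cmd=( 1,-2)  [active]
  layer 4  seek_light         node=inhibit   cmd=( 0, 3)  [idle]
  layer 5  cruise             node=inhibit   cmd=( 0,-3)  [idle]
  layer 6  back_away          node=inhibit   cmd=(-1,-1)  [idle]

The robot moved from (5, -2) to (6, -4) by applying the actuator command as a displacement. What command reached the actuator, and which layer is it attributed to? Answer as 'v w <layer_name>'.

displacement = (6, -4) − (5, -2) = (1, -2)
[0] wander on; wire := (1, -2)
[1] phototaxis off; pass (1, -2)
[2] grasp on (inhibit); wire := none
[3] return_home on (suppress); wire := (1, -2)
[4] seek_light off; pass (1, -2)
[5] cruise off; pass (1, -2)
[6] back_away off; pass (1, -2)
output (1, -2) — from layer 3 (return_home)

1 -2 return_home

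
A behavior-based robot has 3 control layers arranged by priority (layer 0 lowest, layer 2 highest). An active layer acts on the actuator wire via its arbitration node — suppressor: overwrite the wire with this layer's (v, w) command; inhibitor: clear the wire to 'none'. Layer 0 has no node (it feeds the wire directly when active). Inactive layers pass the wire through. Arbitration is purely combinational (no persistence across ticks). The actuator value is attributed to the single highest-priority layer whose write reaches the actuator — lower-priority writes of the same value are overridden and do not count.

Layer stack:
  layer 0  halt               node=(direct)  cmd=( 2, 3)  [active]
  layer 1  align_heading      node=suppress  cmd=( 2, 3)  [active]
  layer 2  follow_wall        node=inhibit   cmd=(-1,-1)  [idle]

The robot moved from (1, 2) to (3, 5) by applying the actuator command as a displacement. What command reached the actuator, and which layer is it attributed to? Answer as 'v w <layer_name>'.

2 3 align_heading

displacement = (3, 5) − (1, 2) = (2, 3)
layer 0 (halt) active — direct: (2, 3)
layer 1 (align_heading) active — suppresses: (2, 3)
layer 2 (follow_wall) idle — unchanged: (2, 3)
→ actuator (2, 3) — from layer 1 (align_heading)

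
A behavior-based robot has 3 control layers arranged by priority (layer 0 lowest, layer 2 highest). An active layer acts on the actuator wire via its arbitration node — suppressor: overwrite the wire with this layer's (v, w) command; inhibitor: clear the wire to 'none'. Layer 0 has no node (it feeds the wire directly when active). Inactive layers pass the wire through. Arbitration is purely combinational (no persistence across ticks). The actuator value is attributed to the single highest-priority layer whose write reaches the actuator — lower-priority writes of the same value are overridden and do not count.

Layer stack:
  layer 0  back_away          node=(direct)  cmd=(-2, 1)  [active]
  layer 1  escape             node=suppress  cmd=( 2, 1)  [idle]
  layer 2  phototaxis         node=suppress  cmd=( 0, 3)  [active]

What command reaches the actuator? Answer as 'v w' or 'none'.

layer 0 (back_away) active — direct: (-2, 1)
layer 1 (escape) idle — unchanged: (-2, 1)
layer 2 (phototaxis) active — suppresses: (0, 3)
→ actuator (0, 3)

0 3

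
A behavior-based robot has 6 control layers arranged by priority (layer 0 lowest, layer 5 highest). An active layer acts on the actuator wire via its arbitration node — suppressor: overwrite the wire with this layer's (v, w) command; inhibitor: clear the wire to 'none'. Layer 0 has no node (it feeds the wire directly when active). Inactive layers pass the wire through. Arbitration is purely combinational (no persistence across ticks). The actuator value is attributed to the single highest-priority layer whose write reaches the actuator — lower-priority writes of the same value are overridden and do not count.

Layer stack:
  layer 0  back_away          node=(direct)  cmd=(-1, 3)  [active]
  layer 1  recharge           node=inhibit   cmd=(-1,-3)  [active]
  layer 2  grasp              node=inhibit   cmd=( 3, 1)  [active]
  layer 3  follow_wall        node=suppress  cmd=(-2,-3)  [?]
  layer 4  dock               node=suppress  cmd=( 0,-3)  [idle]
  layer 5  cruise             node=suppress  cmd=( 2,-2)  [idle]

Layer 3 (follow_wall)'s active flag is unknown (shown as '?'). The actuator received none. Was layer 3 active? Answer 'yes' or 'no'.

If layer 3 is active=yes:
  actuator would be (-2, -3)
If layer 3 is active=no:
  actuator would be none
Observed none, so layer 3 was idle.

no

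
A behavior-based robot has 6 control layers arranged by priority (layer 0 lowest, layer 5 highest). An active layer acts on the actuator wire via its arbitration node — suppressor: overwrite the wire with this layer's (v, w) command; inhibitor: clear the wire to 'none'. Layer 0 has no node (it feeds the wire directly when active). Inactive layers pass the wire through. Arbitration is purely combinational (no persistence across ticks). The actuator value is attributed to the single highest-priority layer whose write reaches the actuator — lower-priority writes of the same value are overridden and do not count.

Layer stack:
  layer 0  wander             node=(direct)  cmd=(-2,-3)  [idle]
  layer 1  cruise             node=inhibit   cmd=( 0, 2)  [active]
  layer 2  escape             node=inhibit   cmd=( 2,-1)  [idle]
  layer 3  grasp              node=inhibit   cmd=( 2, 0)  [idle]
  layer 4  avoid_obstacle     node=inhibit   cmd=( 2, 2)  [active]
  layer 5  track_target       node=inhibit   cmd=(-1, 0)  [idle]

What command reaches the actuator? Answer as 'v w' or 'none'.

layer 0 (wander) idle — none
layer 1 (cruise) active — inhibits: none
layer 2 (escape) idle — unchanged: none
layer 3 (grasp) idle — unchanged: none
layer 4 (avoid_obstacle) active — inhibits: none
layer 5 (track_target) idle — unchanged: none
→ actuator none

none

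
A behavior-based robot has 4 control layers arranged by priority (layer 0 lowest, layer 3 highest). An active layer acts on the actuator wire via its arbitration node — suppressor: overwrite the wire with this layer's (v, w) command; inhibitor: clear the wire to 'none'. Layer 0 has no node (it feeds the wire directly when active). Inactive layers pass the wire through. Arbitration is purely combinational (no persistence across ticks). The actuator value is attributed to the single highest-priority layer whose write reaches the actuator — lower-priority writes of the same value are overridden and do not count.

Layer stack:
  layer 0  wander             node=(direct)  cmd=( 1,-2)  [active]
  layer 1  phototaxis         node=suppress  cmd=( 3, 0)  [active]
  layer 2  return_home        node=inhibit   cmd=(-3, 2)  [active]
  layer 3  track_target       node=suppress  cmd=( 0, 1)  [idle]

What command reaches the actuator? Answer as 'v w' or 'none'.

[0] wander on; wire := (1, -2)
[1] phototaxis on (suppress); wire := (3, 0)
[2] return_home on (inhibit); wire := none
[3] track_target off; pass none
output none

none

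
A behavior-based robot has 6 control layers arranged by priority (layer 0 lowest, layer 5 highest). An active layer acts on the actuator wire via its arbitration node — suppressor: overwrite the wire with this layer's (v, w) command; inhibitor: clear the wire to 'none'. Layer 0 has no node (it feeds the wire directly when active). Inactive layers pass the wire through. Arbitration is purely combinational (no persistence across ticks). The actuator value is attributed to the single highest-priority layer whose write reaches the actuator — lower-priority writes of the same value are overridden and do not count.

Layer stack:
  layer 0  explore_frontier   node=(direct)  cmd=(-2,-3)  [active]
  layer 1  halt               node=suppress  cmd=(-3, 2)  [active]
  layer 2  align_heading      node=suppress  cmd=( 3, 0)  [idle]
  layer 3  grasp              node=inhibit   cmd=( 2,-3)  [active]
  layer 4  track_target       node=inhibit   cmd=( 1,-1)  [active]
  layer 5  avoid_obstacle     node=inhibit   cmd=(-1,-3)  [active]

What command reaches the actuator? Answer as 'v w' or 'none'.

layer 0 (explore_frontier) active — direct: (-2, -3)
layer 1 (halt) active — suppresses: (-3, 2)
layer 2 (align_heading) idle — unchanged: (-3, 2)
layer 3 (grasp) active — inhibits: none
layer 4 (track_target) active — inhibits: none
layer 5 (avoid_obstacle) active — inhibits: none
→ actuator none

none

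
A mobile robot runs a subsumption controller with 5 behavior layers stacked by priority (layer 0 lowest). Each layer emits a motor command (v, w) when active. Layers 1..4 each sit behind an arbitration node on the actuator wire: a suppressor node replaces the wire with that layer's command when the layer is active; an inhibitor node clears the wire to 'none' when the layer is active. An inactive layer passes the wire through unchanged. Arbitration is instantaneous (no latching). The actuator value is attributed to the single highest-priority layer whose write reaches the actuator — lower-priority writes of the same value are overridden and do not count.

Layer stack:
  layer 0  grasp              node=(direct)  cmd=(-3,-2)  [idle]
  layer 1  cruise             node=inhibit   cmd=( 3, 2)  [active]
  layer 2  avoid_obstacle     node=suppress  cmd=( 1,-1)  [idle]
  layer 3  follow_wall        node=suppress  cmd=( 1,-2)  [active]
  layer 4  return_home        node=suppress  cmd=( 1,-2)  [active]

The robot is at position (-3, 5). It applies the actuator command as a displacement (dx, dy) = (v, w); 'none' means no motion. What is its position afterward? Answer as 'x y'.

-2 3

layer 0 (grasp) idle — none
layer 1 (cruise) active — inhibits: none
layer 2 (avoid_obstacle) idle — unchanged: none
layer 3 (follow_wall) active — suppresses: (1, -2)
layer 4 (return_home) active — suppresses: (1, -2)
→ actuator (1, -2)
position: (-3, 5) + (1, -2) = (-2, 3)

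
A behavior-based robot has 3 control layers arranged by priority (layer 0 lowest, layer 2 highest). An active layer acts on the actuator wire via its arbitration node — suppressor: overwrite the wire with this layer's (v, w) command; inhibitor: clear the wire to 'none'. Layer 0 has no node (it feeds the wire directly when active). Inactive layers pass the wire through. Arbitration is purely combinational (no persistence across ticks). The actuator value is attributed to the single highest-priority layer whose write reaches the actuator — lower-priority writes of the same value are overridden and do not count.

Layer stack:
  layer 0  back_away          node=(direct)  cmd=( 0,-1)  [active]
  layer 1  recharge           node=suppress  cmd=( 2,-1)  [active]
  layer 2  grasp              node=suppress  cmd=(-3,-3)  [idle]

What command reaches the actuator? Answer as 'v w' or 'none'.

2 -1

layer 0 (back_away) active — direct: (0, -1)
layer 1 (recharge) active — suppresses: (2, -1)
layer 2 (grasp) idle — unchanged: (2, -1)
→ actuator (2, -1)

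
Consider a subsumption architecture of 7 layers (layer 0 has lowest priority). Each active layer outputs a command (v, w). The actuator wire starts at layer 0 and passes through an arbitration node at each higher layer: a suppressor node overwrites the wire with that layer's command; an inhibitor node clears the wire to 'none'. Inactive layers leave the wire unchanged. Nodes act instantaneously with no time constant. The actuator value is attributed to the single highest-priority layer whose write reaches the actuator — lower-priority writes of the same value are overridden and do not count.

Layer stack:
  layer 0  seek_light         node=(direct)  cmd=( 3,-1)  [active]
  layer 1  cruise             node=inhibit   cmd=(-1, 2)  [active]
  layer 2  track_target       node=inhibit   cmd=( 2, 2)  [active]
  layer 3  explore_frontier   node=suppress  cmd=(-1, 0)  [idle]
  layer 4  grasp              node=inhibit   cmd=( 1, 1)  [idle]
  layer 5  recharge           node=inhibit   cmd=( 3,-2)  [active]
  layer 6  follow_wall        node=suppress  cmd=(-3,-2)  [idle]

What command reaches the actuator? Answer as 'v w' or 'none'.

none

[0] seek_light on; wire := (3, -1)
[1] cruise on (inhibit); wire := none
[2] track_target on (inhibit); wire := none
[3] explore_frontier off; pass none
[4] grasp off; pass none
[5] recharge on (inhibit); wire := none
[6] follow_wall off; pass none
output none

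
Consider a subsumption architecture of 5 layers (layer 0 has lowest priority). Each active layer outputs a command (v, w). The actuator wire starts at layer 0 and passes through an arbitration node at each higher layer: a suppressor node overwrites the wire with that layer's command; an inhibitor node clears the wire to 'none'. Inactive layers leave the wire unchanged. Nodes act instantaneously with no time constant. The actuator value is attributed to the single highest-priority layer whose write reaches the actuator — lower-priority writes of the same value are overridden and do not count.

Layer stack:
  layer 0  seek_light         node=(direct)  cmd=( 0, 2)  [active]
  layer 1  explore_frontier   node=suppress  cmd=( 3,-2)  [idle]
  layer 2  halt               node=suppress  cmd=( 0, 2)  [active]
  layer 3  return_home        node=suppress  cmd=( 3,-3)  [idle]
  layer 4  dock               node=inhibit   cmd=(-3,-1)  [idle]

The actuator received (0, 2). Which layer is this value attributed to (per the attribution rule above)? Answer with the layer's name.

[0] seek_light on; wire := (0, 2)
[1] explore_frontier off; pass (0, 2)
[2] halt on (suppress); wire := (0, 2)
[3] return_home off; pass (0, 2)
[4] dock off; pass (0, 2)
output (0, 2)
last writer: layer 2 = halt

halt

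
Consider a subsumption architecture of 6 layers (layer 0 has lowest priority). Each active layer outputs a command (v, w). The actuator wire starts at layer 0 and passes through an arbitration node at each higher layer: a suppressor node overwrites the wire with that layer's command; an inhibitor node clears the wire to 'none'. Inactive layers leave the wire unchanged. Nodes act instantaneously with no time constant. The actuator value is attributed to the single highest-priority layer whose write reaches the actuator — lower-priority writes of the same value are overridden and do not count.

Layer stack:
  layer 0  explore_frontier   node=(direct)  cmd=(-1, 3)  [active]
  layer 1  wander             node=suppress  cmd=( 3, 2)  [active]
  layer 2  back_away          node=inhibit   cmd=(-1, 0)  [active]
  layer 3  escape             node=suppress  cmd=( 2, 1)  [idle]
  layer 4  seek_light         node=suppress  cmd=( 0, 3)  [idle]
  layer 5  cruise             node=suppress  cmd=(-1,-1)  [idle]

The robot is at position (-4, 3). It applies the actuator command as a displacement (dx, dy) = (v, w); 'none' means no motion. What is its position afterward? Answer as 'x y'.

L0 explore_frontier: active, feeds wire = (-1, 3)
L1 wander: active, suppressor → wire = (3, 2)
L2 back_away: active, inhibitor → wire = none
L3 escape: idle → wire stays none
L4 seek_light: idle → wire stays none
L5 cruise: idle → wire stays none
actuator = none
position: (-4, 3) + none = (-4, 3)

-4 3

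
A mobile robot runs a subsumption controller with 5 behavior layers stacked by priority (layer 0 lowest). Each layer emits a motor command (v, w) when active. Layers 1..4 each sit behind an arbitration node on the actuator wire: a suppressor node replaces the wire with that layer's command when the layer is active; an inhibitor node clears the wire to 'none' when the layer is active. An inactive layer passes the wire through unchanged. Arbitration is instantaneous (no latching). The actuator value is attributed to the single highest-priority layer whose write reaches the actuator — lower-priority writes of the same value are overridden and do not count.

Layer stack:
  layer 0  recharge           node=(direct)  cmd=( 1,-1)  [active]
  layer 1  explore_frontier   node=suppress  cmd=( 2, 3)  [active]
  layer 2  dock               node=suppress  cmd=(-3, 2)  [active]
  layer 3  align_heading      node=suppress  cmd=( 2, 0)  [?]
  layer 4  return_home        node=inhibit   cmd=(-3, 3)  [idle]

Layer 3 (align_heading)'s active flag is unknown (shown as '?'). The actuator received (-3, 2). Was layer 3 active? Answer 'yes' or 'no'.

If layer 3 is active=yes:
  actuator would be (2, 0)
If layer 3 is active=no:
  actuator would be (-3, 2)
Observed (-3, 2), so layer 3 was idle.

no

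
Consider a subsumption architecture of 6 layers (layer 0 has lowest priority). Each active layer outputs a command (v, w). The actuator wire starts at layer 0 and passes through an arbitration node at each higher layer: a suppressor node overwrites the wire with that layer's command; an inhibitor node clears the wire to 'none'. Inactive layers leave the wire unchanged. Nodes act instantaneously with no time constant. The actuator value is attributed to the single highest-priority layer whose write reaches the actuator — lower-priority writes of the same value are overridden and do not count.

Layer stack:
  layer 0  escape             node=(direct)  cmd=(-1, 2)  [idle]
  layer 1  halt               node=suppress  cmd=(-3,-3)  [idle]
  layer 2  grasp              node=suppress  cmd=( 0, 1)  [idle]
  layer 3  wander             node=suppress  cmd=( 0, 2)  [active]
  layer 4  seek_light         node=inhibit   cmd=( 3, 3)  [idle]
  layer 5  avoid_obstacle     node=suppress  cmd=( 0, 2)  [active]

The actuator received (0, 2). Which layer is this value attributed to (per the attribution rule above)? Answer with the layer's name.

layer 0 (escape) idle — none
layer 1 (halt) idle — unchanged: none
layer 2 (grasp) idle — unchanged: none
layer 3 (wander) active — suppresses: (0, 2)
layer 4 (seek_light) idle — unchanged: (0, 2)
layer 5 (avoid_obstacle) active — suppresses: (0, 2)
→ actuator (0, 2)
last writer: layer 5 = avoid_obstacle

avoid_obstacle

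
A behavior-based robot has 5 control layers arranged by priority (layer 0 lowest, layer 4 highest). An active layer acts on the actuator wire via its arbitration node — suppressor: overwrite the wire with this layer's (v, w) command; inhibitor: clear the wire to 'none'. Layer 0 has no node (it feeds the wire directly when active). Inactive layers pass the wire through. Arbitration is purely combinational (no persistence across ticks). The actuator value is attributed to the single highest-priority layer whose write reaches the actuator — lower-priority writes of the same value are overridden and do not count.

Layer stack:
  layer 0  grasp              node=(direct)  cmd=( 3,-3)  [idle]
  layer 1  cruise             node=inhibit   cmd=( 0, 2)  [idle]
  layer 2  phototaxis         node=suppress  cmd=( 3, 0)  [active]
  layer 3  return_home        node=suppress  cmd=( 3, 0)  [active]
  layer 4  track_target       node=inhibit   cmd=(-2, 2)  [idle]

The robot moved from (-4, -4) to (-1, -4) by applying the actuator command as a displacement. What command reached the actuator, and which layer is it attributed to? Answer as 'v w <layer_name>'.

3 0 return_home

displacement = (-1, -4) − (-4, -4) = (3, 0)
L0 grasp: idle → wire = none
L1 cruise: idle → wire stays none
L2 phototaxis: active, suppressor → wire = (3, 0)
L3 return_home: active, suppressor → wire = (3, 0)
L4 track_target: idle → wire stays (3, 0)
actuator = (3, 0) — from layer 3 (return_home)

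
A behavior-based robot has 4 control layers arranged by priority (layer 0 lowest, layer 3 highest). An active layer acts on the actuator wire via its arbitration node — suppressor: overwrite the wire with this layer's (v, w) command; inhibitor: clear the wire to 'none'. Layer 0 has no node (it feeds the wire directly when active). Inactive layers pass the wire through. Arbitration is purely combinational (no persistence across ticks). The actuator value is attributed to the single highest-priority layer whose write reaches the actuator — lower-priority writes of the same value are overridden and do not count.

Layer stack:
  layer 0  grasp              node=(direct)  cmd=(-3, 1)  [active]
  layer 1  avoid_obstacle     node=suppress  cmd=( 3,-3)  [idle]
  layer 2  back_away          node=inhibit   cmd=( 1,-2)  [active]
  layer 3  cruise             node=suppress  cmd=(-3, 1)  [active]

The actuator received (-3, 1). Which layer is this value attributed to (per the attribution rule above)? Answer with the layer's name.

cruise

L0 grasp: active, feeds wire = (-3, 1)
L1 avoid_obstacle: idle → wire stays (-3, 1)
L2 back_away: active, inhibitor → wire = none
L3 cruise: active, suppressor → wire = (-3, 1)
actuator = (-3, 1)
last writer: layer 3 = cruise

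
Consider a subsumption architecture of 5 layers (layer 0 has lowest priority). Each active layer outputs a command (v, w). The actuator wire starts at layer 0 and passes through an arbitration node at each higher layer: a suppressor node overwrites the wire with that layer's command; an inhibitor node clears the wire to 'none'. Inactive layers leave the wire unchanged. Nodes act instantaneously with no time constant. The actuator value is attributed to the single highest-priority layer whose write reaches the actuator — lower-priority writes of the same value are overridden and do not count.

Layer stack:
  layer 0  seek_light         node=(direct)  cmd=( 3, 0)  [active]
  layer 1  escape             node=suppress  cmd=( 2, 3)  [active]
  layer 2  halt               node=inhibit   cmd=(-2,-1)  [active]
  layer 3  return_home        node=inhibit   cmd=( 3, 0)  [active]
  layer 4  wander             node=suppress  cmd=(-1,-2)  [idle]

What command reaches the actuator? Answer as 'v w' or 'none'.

none

layer 0 (seek_light) active — direct: (3, 0)
layer 1 (escape) active — suppresses: (2, 3)
layer 2 (halt) active — inhibits: none
layer 3 (return_home) active — inhibits: none
layer 4 (wander) idle — unchanged: none
→ actuator none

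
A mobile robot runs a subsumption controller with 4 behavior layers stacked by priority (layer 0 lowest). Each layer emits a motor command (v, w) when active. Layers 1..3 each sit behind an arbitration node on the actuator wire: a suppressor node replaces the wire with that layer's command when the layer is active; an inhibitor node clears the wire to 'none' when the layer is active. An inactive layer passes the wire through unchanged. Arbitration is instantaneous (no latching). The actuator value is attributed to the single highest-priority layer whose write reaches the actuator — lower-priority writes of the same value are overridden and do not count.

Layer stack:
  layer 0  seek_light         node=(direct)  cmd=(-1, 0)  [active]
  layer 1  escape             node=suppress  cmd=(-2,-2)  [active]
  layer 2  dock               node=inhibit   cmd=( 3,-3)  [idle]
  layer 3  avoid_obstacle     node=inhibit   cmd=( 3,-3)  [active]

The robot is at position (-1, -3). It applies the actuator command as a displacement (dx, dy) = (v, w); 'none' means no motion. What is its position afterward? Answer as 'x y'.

-1 -3

[0] seek_light on; wire := (-1, 0)
[1] escape on (suppress); wire := (-2, -2)
[2] dock off; pass (-2, -2)
[3] avoid_obstacle on (inhibit); wire := none
output none
position: (-1, -3) + none = (-1, -3)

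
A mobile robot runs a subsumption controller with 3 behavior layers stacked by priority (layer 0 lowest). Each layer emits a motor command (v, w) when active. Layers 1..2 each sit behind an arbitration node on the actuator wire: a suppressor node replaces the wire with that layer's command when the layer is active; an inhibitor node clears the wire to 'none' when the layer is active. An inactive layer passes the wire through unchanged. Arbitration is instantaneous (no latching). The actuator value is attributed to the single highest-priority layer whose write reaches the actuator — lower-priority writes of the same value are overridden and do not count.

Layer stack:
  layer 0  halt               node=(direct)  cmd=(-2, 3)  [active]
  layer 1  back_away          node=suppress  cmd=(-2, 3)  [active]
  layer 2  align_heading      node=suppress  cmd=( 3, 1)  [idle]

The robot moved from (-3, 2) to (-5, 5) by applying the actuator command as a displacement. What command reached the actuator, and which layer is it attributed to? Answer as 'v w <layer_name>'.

-2 3 back_away

displacement = (-5, 5) − (-3, 2) = (-2, 3)
[0] halt on; wire := (-2, 3)
[1] back_away on (suppress); wire := (-2, 3)
[2] align_heading off; pass (-2, 3)
output (-2, 3) — from layer 1 (back_away)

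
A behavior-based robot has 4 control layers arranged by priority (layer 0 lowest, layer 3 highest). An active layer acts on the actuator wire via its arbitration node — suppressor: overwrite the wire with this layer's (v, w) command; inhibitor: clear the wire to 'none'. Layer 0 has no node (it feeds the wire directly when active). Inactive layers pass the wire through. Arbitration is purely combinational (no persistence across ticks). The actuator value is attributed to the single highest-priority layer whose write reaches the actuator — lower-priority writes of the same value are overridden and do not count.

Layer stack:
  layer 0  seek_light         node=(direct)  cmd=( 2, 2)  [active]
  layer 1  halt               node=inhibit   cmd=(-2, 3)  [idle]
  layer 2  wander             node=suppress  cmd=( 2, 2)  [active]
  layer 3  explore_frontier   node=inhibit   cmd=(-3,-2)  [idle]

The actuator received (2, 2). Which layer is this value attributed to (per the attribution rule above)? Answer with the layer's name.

[0] seek_light on; wire := (2, 2)
[1] halt off; pass (2, 2)
[2] wander on (suppress); wire := (2, 2)
[3] explore_frontier off; pass (2, 2)
output (2, 2)
last writer: layer 2 = wander

wander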